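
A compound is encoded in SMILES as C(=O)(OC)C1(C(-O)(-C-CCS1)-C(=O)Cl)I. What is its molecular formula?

Heavy atoms from the SMILES: 8 C, 1 Cl, 1 I, 4 O, 1 S.
Implicit hydrogens by atom environment:
  4 × C: no H
  3 × C: 2 H each → 6
  3 × O: no H
  1 × C: 3 H
  1 × Cl: no H
  1 × I: no H
  1 × O: 1 H
  1 × S: no H
  Total hydrogens = 10.
Molecular formula: C8H10ClIO4S

C8H10ClIO4S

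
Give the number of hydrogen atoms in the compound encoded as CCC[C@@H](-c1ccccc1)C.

16

Hydrogens are implicit in SMILES; fill each atom to its normal valence:
  5 × C (aromatic): 1 H each → 5
  2 × C: 3 H each → 6
  2 × C: 2 H each → 4
  1 × C: 1 H
  1 × C (aromatic): no H
  Total hydrogens = 16.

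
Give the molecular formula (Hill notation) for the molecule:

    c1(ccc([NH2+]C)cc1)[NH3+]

Heavy atoms from the SMILES: 7 C, 2 N.
Implicit hydrogens by atom environment:
  4 × C (aromatic): 1 H each → 4
  2 × C (aromatic): no H
  1 × C: 3 H
  1 × N (charge +1): 3 H
  1 × N (charge +1): 2 H
  Total hydrogens = 12.
Net charge +2.
Molecular formula: [C7H12N2]2+

[C7H12N2]2+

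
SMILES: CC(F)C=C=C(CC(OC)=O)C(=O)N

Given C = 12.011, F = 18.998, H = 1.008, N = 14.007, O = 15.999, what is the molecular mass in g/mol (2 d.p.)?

Molecular formula: C9H12FNO3.
M = 9×12.011 + 1×18.998 + 12×1.008 + 1×14.007 + 3×15.999 = 201.20 g/mol.

201.20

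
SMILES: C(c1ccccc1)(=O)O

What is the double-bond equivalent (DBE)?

Molecular formula from the SMILES: C7H6O2.
DoU = (2C + 2 + N − H − X)/2 = (2·7 + 2 + 0 − 6 − 0)/2 = 10/2 = 5.
(Structurally: 1 ring(s) + 4 π bond(s) = 5.)

5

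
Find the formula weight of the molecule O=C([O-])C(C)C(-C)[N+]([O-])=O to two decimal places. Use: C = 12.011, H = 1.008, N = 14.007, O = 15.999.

Molecular formula: C5H8NO4-.
M = 5×12.011 + 8×1.008 + 1×14.007 + 4×15.999 = 146.12 g/mol.

146.12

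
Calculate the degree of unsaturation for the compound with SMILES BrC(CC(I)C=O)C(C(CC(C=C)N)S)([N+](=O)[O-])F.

Molecular formula from the SMILES: C10H15BrFIN2O3S.
DoU = (2C + 2 + N − H − X)/2 = (2·10 + 2 + 2 − 15 − 3)/2 = 6/2 = 3.
(Structurally: 0 ring(s) + 3 π bond(s) = 3.)

3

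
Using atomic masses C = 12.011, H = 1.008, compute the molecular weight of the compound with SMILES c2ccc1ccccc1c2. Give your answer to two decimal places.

128.17

Molecular formula: C10H8.
M = 10×12.011 + 8×1.008 = 128.17 g/mol.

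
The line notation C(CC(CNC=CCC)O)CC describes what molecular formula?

Heavy atoms from the SMILES: 10 C, 1 N, 1 O.
Implicit hydrogens by atom environment:
  5 × C: 2 H each → 10
  3 × C: 1 H each → 3
  2 × C: 3 H each → 6
  1 × N: 1 H
  1 × O: 1 H
  Total hydrogens = 21.
Molecular formula: C10H21NO

C10H21NO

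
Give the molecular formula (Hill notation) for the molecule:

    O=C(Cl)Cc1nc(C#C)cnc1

Heavy atoms from the SMILES: 8 C, 1 Cl, 2 N, 1 O.
Implicit hydrogens by atom environment:
  2 × C (aromatic): 1 H each → 2
  2 × C (aromatic): no H
  2 × C: no H
  2 × N (aromatic): no H
  1 × C: 2 H
  1 × C: 1 H
  1 × Cl: no H
  1 × O: no H
  Total hydrogens = 5.
Molecular formula: C8H5ClN2O

C8H5ClN2O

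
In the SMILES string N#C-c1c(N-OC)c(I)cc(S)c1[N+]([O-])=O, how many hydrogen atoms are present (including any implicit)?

6

Hydrogens are implicit in SMILES; fill each atom to its normal valence:
  5 × C (aromatic): no H
  2 × O: no H
  1 × C: 3 H
  1 × C (aromatic): 1 H
  1 × C: no H
  1 × I: no H
  1 × N: 1 H
  1 × N: no H
  1 × N (charge +1): no H
  1 × O (charge -1): no H
  1 × S: 1 H
  Total hydrogens = 6.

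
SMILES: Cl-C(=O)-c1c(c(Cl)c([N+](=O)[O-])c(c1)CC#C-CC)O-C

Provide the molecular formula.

Heavy atoms from the SMILES: 13 C, 2 Cl, 1 N, 4 O.
Implicit hydrogens by atom environment:
  5 × C (aromatic): no H
  3 × C: no H
  3 × O: no H
  2 × C: 3 H each → 6
  2 × C: 2 H each → 4
  2 × Cl: no H
  1 × C (aromatic): 1 H
  1 × N (charge +1): no H
  1 × O (charge -1): no H
  Total hydrogens = 11.
Molecular formula: C13H11Cl2NO4

C13H11Cl2NO4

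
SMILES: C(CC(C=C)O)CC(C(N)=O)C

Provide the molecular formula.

C9H17NO2

Heavy atoms from the SMILES: 9 C, 1 N, 2 O.
Implicit hydrogens by atom environment:
  4 × C: 2 H each → 8
  3 × C: 1 H each → 3
  1 × C: 3 H
  1 × C: no H
  1 × N: 2 H
  1 × O: 1 H
  1 × O: no H
  Total hydrogens = 17.
Molecular formula: C9H17NO2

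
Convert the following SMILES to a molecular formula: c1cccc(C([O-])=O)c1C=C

C9H7O2-

Heavy atoms from the SMILES: 9 C, 2 O.
Implicit hydrogens by atom environment:
  4 × C (aromatic): 1 H each → 4
  2 × C (aromatic): no H
  1 × C: 2 H
  1 × C: 1 H
  1 × C: no H
  1 × O: no H
  1 × O (charge -1): no H
  Total hydrogens = 7.
Net charge -1.
Molecular formula: C9H7O2-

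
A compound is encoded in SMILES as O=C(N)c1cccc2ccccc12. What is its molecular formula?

Heavy atoms from the SMILES: 11 C, 1 N, 1 O.
Implicit hydrogens by atom environment:
  7 × C (aromatic): 1 H each → 7
  3 × C (aromatic): no H
  1 × C: no H
  1 × N: 2 H
  1 × O: no H
  Total hydrogens = 9.
Molecular formula: C11H9NO

C11H9NO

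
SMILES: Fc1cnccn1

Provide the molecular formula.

C4H3FN2

Heavy atoms from the SMILES: 4 C, 1 F, 2 N.
Implicit hydrogens by atom environment:
  3 × C (aromatic): 1 H each → 3
  2 × N (aromatic): no H
  1 × C (aromatic): no H
  1 × F: no H
  Total hydrogens = 3.
Molecular formula: C4H3FN2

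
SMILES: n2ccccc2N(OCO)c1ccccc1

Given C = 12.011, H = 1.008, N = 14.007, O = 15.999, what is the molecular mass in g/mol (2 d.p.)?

Molecular formula: C12H12N2O2.
M = 12×12.011 + 12×1.008 + 2×14.007 + 2×15.999 = 216.24 g/mol.

216.24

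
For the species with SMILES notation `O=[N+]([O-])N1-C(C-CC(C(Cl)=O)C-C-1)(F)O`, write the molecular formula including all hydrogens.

C7H10ClFN2O4

Heavy atoms from the SMILES: 7 C, 1 Cl, 1 F, 2 N, 4 O.
Implicit hydrogens by atom environment:
  4 × C: 2 H each → 8
  2 × C: no H
  2 × O: no H
  1 × C: 1 H
  1 × Cl: no H
  1 × F: no H
  1 × N: no H
  1 × N (charge +1): no H
  1 × O: 1 H
  1 × O (charge -1): no H
  Total hydrogens = 10.
Molecular formula: C7H10ClFN2O4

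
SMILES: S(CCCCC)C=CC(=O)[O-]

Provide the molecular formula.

C8H13O2S-

Heavy atoms from the SMILES: 8 C, 2 O, 1 S.
Implicit hydrogens by atom environment:
  4 × C: 2 H each → 8
  2 × C: 1 H each → 2
  1 × C: 3 H
  1 × C: no H
  1 × O: no H
  1 × O (charge -1): no H
  1 × S: no H
  Total hydrogens = 13.
Net charge -1.
Molecular formula: C8H13O2S-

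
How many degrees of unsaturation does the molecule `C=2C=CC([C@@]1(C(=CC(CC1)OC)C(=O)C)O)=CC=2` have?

Molecular formula from the SMILES: C15H18O3.
DoU = (2C + 2 + N − H − X)/2 = (2·15 + 2 + 0 − 18 − 0)/2 = 14/2 = 7.
(Structurally: 2 ring(s) + 5 π bond(s) = 7.)

7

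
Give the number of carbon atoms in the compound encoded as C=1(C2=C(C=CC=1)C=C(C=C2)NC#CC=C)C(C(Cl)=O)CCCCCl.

The symbol for carbon appears 20 times in the SMILES. (Cl is a single chlorine, not C + l.)

20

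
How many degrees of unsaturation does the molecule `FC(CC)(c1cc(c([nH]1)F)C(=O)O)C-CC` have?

4

Molecular formula from the SMILES: C11H15F2NO2.
DoU = (2C + 2 + N − H − X)/2 = (2·11 + 2 + 1 − 15 − 2)/2 = 8/2 = 4.
(Structurally: 1 ring(s) + 3 π bond(s) = 4.)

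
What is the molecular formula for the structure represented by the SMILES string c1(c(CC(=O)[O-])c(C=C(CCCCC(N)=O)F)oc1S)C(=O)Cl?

C14H14ClFNO5S-

Heavy atoms from the SMILES: 14 C, 1 Cl, 1 F, 1 N, 5 O, 1 S.
Implicit hydrogens by atom environment:
  5 × C: 2 H each → 10
  4 × C (aromatic): no H
  4 × C: no H
  3 × O: no H
  1 × C: 1 H
  1 × Cl: no H
  1 × F: no H
  1 × N: 2 H
  1 × O (aromatic): no H
  1 × O (charge -1): no H
  1 × S: 1 H
  Total hydrogens = 14.
Net charge -1.
Molecular formula: C14H14ClFNO5S-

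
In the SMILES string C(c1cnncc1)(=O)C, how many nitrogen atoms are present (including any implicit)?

2

The symbol for nitrogen appears 2 times in the SMILES.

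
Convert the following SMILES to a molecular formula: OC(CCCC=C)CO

C7H14O2

Heavy atoms from the SMILES: 7 C, 2 O.
Implicit hydrogens by atom environment:
  5 × C: 2 H each → 10
  2 × C: 1 H each → 2
  2 × O: 1 H each → 2
  Total hydrogens = 14.
Molecular formula: C7H14O2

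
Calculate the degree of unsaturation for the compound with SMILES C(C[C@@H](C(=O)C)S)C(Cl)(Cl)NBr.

Molecular formula from the SMILES: C6H10BrCl2NOS.
DoU = (2C + 2 + N − H − X)/2 = (2·6 + 2 + 1 − 10 − 3)/2 = 2/2 = 1.
(Structurally: 0 ring(s) + 1 π bond(s) = 1.)

1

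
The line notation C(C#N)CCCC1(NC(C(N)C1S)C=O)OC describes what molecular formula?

Heavy atoms from the SMILES: 11 C, 3 N, 2 O, 1 S.
Implicit hydrogens by atom environment:
  4 × C: 2 H each → 8
  4 × C: 1 H each → 4
  2 × C: no H
  2 × O: no H
  1 × C: 3 H
  1 × N: 2 H
  1 × N: 1 H
  1 × N: no H
  1 × S: 1 H
  Total hydrogens = 19.
Molecular formula: C11H19N3O2S

C11H19N3O2S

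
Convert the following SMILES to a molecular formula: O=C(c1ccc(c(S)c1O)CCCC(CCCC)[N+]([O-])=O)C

Heavy atoms from the SMILES: 16 C, 1 N, 4 O, 1 S.
Implicit hydrogens by atom environment:
  6 × C: 2 H each → 12
  4 × C (aromatic): no H
  2 × C: 3 H each → 6
  2 × C (aromatic): 1 H each → 2
  2 × O: no H
  1 × C: 1 H
  1 × C: no H
  1 × N (charge +1): no H
  1 × O: 1 H
  1 × O (charge -1): no H
  1 × S: 1 H
  Total hydrogens = 23.
Molecular formula: C16H23NO4S

C16H23NO4S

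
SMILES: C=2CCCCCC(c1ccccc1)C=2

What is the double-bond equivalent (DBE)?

6

Molecular formula from the SMILES: C14H18.
DoU = (2C + 2 + N − H − X)/2 = (2·14 + 2 + 0 − 18 − 0)/2 = 12/2 = 6.
(Structurally: 2 ring(s) + 4 π bond(s) = 6.)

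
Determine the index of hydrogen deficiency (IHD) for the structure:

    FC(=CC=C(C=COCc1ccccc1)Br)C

7

Molecular formula from the SMILES: C14H14BrFO.
DoU = (2C + 2 + N − H − X)/2 = (2·14 + 2 + 0 − 14 − 2)/2 = 14/2 = 7.
(Structurally: 1 ring(s) + 6 π bond(s) = 7.)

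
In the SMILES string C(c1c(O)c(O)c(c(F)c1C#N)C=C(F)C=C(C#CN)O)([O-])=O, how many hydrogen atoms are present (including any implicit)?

7

Hydrogens are implicit in SMILES; fill each atom to its normal valence:
  6 × C (aromatic): no H
  6 × C: no H
  3 × O: 1 H each → 3
  2 × C: 1 H each → 2
  2 × F: no H
  1 × N: 2 H
  1 × N: no H
  1 × O: no H
  1 × O (charge -1): no H
  Total hydrogens = 7.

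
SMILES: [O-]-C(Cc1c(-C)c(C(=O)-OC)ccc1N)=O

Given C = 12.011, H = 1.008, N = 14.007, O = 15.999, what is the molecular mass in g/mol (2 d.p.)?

Molecular formula: C11H12NO4-.
M = 11×12.011 + 12×1.008 + 1×14.007 + 4×15.999 = 222.22 g/mol.

222.22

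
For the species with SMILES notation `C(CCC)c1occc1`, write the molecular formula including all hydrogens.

Heavy atoms from the SMILES: 8 C, 1 O.
Implicit hydrogens by atom environment:
  3 × C: 2 H each → 6
  3 × C (aromatic): 1 H each → 3
  1 × C: 3 H
  1 × C (aromatic): no H
  1 × O (aromatic): no H
  Total hydrogens = 12.
Molecular formula: C8H12O

C8H12O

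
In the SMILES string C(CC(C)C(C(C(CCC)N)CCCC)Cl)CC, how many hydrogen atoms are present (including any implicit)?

34

Hydrogens are implicit in SMILES; fill each atom to its normal valence:
  8 × C: 2 H each → 16
  4 × C: 3 H each → 12
  4 × C: 1 H each → 4
  1 × Cl: no H
  1 × N: 2 H
  Total hydrogens = 34.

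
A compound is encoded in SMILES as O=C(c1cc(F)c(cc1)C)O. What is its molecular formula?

C8H7FO2

Heavy atoms from the SMILES: 8 C, 1 F, 2 O.
Implicit hydrogens by atom environment:
  3 × C (aromatic): 1 H each → 3
  3 × C (aromatic): no H
  1 × C: 3 H
  1 × C: no H
  1 × F: no H
  1 × O: 1 H
  1 × O: no H
  Total hydrogens = 7.
Molecular formula: C8H7FO2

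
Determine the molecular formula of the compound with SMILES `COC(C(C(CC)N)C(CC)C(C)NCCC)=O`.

Heavy atoms from the SMILES: 14 C, 2 N, 2 O.
Implicit hydrogens by atom environment:
  5 × C: 3 H each → 15
  4 × C: 2 H each → 8
  4 × C: 1 H each → 4
  2 × O: no H
  1 × C: no H
  1 × N: 2 H
  1 × N: 1 H
  Total hydrogens = 30.
Molecular formula: C14H30N2O2

C14H30N2O2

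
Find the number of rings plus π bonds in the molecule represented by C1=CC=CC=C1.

Molecular formula from the SMILES: C6H6.
DoU = (2C + 2 + N − H − X)/2 = (2·6 + 2 + 0 − 6 − 0)/2 = 8/2 = 4.
(Structurally: 1 ring(s) + 3 π bond(s) = 4.)

4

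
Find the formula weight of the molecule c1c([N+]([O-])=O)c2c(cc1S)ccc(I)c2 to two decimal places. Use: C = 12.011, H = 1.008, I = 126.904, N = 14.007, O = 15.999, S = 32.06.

331.13

Molecular formula: C10H6INO2S.
M = 10×12.011 + 6×1.008 + 1×126.904 + 1×14.007 + 2×15.999 + 1×32.06 = 331.13 g/mol.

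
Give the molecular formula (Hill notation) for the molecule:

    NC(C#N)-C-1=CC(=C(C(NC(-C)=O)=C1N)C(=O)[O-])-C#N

C12H10N5O3-

Heavy atoms from the SMILES: 12 C, 5 N, 3 O.
Implicit hydrogens by atom environment:
  5 × C (aromatic): no H
  4 × C: no H
  2 × N: 2 H each → 4
  2 × N: no H
  2 × O: no H
  1 × C: 3 H
  1 × C (aromatic): 1 H
  1 × C: 1 H
  1 × N: 1 H
  1 × O (charge -1): no H
  Total hydrogens = 10.
Net charge -1.
Molecular formula: C12H10N5O3-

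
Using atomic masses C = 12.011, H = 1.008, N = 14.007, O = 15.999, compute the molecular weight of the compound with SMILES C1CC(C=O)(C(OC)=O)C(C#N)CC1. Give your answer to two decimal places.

Molecular formula: C10H13NO3.
M = 10×12.011 + 13×1.008 + 1×14.007 + 3×15.999 = 195.22 g/mol.

195.22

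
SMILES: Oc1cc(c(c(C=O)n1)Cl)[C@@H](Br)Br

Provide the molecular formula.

Heavy atoms from the SMILES: 2 Br, 7 C, 1 Cl, 1 N, 2 O.
Implicit hydrogens by atom environment:
  4 × C (aromatic): no H
  2 × Br: no H
  2 × C: 1 H each → 2
  1 × C (aromatic): 1 H
  1 × Cl: no H
  1 × N (aromatic): no H
  1 × O: 1 H
  1 × O: no H
  Total hydrogens = 4.
Molecular formula: C7H4Br2ClNO2

C7H4Br2ClNO2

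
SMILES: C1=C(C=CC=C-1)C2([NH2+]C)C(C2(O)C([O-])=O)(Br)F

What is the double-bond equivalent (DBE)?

6

Molecular formula from the SMILES: C11H11BrFNO3.
DoU = (2C + 2 + N − H − X)/2 = (2·11 + 2 + 1 − 11 − 2)/2 = 12/2 = 6.
(Structurally: 2 ring(s) + 4 π bond(s) = 6.)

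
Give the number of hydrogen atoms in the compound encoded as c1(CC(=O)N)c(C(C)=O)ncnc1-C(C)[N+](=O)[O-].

Hydrogens are implicit in SMILES; fill each atom to its normal valence:
  3 × C (aromatic): no H
  3 × O: no H
  2 × C: 3 H each → 6
  2 × C: no H
  2 × N (aromatic): no H
  1 × C: 2 H
  1 × C (aromatic): 1 H
  1 × C: 1 H
  1 × N: 2 H
  1 × N (charge +1): no H
  1 × O (charge -1): no H
  Total hydrogens = 12.

12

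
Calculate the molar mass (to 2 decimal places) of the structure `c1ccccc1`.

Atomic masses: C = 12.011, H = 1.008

Molecular formula: C6H6.
M = 6×12.011 + 6×1.008 = 78.11 g/mol.

78.11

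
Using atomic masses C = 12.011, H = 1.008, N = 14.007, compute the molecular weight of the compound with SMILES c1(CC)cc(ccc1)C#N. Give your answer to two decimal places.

131.18

Molecular formula: C9H9N.
M = 9×12.011 + 9×1.008 + 1×14.007 = 131.18 g/mol.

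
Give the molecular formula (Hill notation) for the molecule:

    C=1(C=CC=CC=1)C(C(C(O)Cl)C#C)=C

Heavy atoms from the SMILES: 12 C, 1 Cl, 1 O.
Implicit hydrogens by atom environment:
  5 × C (aromatic): 1 H each → 5
  3 × C: 1 H each → 3
  2 × C: no H
  1 × C: 2 H
  1 × C (aromatic): no H
  1 × Cl: no H
  1 × O: 1 H
  Total hydrogens = 11.
Molecular formula: C12H11ClO

C12H11ClO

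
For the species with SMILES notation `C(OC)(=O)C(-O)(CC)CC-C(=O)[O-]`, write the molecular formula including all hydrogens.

C8H13O5-

Heavy atoms from the SMILES: 8 C, 5 O.
Implicit hydrogens by atom environment:
  3 × C: 2 H each → 6
  3 × C: no H
  3 × O: no H
  2 × C: 3 H each → 6
  1 × O: 1 H
  1 × O (charge -1): no H
  Total hydrogens = 13.
Net charge -1.
Molecular formula: C8H13O5-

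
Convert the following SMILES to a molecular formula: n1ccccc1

Heavy atoms from the SMILES: 5 C, 1 N.
Implicit hydrogens by atom environment:
  5 × C (aromatic): 1 H each → 5
  1 × N (aromatic): no H
  Total hydrogens = 5.
Molecular formula: C5H5N

C5H5N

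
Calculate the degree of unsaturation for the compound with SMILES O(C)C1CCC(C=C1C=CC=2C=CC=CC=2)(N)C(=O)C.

8

Molecular formula from the SMILES: C17H21NO2.
DoU = (2C + 2 + N − H − X)/2 = (2·17 + 2 + 1 − 21 − 0)/2 = 16/2 = 8.
(Structurally: 2 ring(s) + 6 π bond(s) = 8.)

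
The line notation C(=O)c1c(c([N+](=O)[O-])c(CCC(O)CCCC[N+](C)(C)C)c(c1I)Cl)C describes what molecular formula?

Heavy atoms from the SMILES: 18 C, 1 Cl, 1 I, 2 N, 4 O.
Implicit hydrogens by atom environment:
  6 × C: 2 H each → 12
  6 × C (aromatic): no H
  4 × C: 3 H each → 12
  2 × C: 1 H each → 2
  2 × N (charge +1): no H
  2 × O: no H
  1 × Cl: no H
  1 × I: no H
  1 × O: 1 H
  1 × O (charge -1): no H
  Total hydrogens = 27.
Net charge +1.
Molecular formula: C18H27ClIN2O4+

C18H27ClIN2O4+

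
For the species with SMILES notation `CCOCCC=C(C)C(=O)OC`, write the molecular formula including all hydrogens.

C9H16O3

Heavy atoms from the SMILES: 9 C, 3 O.
Implicit hydrogens by atom environment:
  3 × C: 3 H each → 9
  3 × C: 2 H each → 6
  3 × O: no H
  2 × C: no H
  1 × C: 1 H
  Total hydrogens = 16.
Molecular formula: C9H16O3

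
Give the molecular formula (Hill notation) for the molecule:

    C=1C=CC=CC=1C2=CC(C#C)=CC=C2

Heavy atoms from the SMILES: 14 C.
Implicit hydrogens by atom environment:
  9 × C (aromatic): 1 H each → 9
  3 × C (aromatic): no H
  1 × C: 1 H
  1 × C: no H
  Total hydrogens = 10.
Molecular formula: C14H10

C14H10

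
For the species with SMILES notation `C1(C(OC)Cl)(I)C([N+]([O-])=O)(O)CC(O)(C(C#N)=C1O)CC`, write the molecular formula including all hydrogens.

C11H14ClIN2O6

Heavy atoms from the SMILES: 11 C, 1 Cl, 1 I, 2 N, 6 O.
Implicit hydrogens by atom environment:
  6 × C: no H
  3 × O: 1 H each → 3
  2 × C: 3 H each → 6
  2 × C: 2 H each → 4
  2 × O: no H
  1 × C: 1 H
  1 × Cl: no H
  1 × I: no H
  1 × N: no H
  1 × N (charge +1): no H
  1 × O (charge -1): no H
  Total hydrogens = 14.
Molecular formula: C11H14ClIN2O6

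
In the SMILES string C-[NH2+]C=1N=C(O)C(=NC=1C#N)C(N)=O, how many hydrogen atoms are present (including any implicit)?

Hydrogens are implicit in SMILES; fill each atom to its normal valence:
  4 × C (aromatic): no H
  2 × C: no H
  2 × N (aromatic): no H
  1 × C: 3 H
  1 × N (charge +1): 2 H
  1 × N: 2 H
  1 × N: no H
  1 × O: 1 H
  1 × O: no H
  Total hydrogens = 8.

8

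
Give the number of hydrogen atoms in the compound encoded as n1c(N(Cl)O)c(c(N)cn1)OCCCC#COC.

13

Hydrogens are implicit in SMILES; fill each atom to its normal valence:
  3 × C: 2 H each → 6
  3 × C (aromatic): no H
  2 × C: no H
  2 × N (aromatic): no H
  2 × O: no H
  1 × C: 3 H
  1 × C (aromatic): 1 H
  1 × Cl: no H
  1 × N: 2 H
  1 × N: no H
  1 × O: 1 H
  Total hydrogens = 13.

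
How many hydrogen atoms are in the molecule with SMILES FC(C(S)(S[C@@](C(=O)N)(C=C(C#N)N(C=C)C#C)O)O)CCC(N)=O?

17

Hydrogens are implicit in SMILES; fill each atom to its normal valence:
  7 × C: no H
  4 × C: 1 H each → 4
  3 × C: 2 H each → 6
  2 × N: 2 H each → 4
  2 × N: no H
  2 × O: 1 H each → 2
  2 × O: no H
  1 × F: no H
  1 × S: 1 H
  1 × S: no H
  Total hydrogens = 17.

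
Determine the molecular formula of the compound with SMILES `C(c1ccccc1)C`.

C8H10

Heavy atoms from the SMILES: 8 C.
Implicit hydrogens by atom environment:
  5 × C (aromatic): 1 H each → 5
  1 × C: 3 H
  1 × C: 2 H
  1 × C (aromatic): no H
  Total hydrogens = 10.
Molecular formula: C8H10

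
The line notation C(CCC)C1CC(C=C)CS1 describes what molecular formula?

C10H18S

Heavy atoms from the SMILES: 10 C, 1 S.
Implicit hydrogens by atom environment:
  6 × C: 2 H each → 12
  3 × C: 1 H each → 3
  1 × C: 3 H
  1 × S: no H
  Total hydrogens = 18.
Molecular formula: C10H18S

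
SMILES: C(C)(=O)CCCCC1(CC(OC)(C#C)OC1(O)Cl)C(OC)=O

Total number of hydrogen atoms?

21

Hydrogens are implicit in SMILES; fill each atom to its normal valence:
  6 × C: no H
  5 × C: 2 H each → 10
  5 × O: no H
  3 × C: 3 H each → 9
  1 × C: 1 H
  1 × Cl: no H
  1 × O: 1 H
  Total hydrogens = 21.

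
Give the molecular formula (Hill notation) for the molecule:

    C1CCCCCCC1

C8H16

Heavy atoms from the SMILES: 8 C.
Implicit hydrogens by atom environment:
  8 × C: 2 H each → 16
  Total hydrogens = 16.
Molecular formula: C8H16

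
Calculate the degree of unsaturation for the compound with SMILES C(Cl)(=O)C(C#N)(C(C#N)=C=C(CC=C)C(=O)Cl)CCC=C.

10

Molecular formula from the SMILES: C15H12Cl2N2O2.
DoU = (2C + 2 + N − H − X)/2 = (2·15 + 2 + 2 − 12 − 2)/2 = 20/2 = 10.
(Structurally: 0 ring(s) + 10 π bond(s) = 10.)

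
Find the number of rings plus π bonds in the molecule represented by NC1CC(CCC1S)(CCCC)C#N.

Molecular formula from the SMILES: C11H20N2S.
DoU = (2C + 2 + N − H − X)/2 = (2·11 + 2 + 2 − 20 − 0)/2 = 6/2 = 3.
(Structurally: 1 ring(s) + 2 π bond(s) = 3.)

3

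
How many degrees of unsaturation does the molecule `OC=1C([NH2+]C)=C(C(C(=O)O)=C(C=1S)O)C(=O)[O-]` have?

6

Molecular formula from the SMILES: C9H9NO6S.
DoU = (2C + 2 + N − H − X)/2 = (2·9 + 2 + 1 − 9 − 0)/2 = 12/2 = 6.
(Structurally: 1 ring(s) + 5 π bond(s) = 6.)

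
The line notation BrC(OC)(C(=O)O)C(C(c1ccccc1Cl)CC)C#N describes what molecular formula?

Heavy atoms from the SMILES: 1 Br, 14 C, 1 Cl, 1 N, 3 O.
Implicit hydrogens by atom environment:
  4 × C (aromatic): 1 H each → 4
  3 × C: no H
  2 × C: 3 H each → 6
  2 × C: 1 H each → 2
  2 × C (aromatic): no H
  2 × O: no H
  1 × Br: no H
  1 × C: 2 H
  1 × Cl: no H
  1 × N: no H
  1 × O: 1 H
  Total hydrogens = 15.
Molecular formula: C14H15BrClNO3

C14H15BrClNO3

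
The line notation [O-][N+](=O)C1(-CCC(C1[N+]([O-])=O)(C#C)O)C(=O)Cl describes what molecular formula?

Heavy atoms from the SMILES: 8 C, 1 Cl, 2 N, 6 O.
Implicit hydrogens by atom environment:
  4 × C: no H
  3 × O: no H
  2 × C: 2 H each → 4
  2 × C: 1 H each → 2
  2 × N (charge +1): no H
  2 × O (charge -1): no H
  1 × Cl: no H
  1 × O: 1 H
  Total hydrogens = 7.
Molecular formula: C8H7ClN2O6

C8H7ClN2O6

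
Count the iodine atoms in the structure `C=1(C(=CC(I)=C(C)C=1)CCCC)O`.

1

The symbol for iodine appears 1 time in the SMILES.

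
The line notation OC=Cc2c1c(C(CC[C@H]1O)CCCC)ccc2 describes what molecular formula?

C16H22O2

Heavy atoms from the SMILES: 16 C, 2 O.
Implicit hydrogens by atom environment:
  5 × C: 2 H each → 10
  4 × C: 1 H each → 4
  3 × C (aromatic): 1 H each → 3
  3 × C (aromatic): no H
  2 × O: 1 H each → 2
  1 × C: 3 H
  Total hydrogens = 22.
Molecular formula: C16H22O2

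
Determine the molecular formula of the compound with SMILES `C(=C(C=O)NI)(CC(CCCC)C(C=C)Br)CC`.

C14H23BrINO

Heavy atoms from the SMILES: 1 Br, 14 C, 1 I, 1 N, 1 O.
Implicit hydrogens by atom environment:
  6 × C: 2 H each → 12
  4 × C: 1 H each → 4
  2 × C: 3 H each → 6
  2 × C: no H
  1 × Br: no H
  1 × I: no H
  1 × N: 1 H
  1 × O: no H
  Total hydrogens = 23.
Molecular formula: C14H23BrINO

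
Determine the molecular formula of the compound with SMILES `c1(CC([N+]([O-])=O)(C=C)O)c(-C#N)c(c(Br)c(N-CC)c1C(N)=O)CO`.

C15H17BrN4O5

Heavy atoms from the SMILES: 1 Br, 15 C, 4 N, 5 O.
Implicit hydrogens by atom environment:
  6 × C (aromatic): no H
  4 × C: 2 H each → 8
  3 × C: no H
  2 × O: 1 H each → 2
  2 × O: no H
  1 × Br: no H
  1 × C: 3 H
  1 × C: 1 H
  1 × N: 2 H
  1 × N: 1 H
  1 × N: no H
  1 × N (charge +1): no H
  1 × O (charge -1): no H
  Total hydrogens = 17.
Molecular formula: C15H17BrN4O5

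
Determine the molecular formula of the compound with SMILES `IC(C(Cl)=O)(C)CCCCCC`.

Heavy atoms from the SMILES: 9 C, 1 Cl, 1 I, 1 O.
Implicit hydrogens by atom environment:
  5 × C: 2 H each → 10
  2 × C: 3 H each → 6
  2 × C: no H
  1 × Cl: no H
  1 × I: no H
  1 × O: no H
  Total hydrogens = 16.
Molecular formula: C9H16ClIO

C9H16ClIO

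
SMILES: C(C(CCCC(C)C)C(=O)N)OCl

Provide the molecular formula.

C9H18ClNO2

Heavy atoms from the SMILES: 9 C, 1 Cl, 1 N, 2 O.
Implicit hydrogens by atom environment:
  4 × C: 2 H each → 8
  2 × C: 3 H each → 6
  2 × C: 1 H each → 2
  2 × O: no H
  1 × C: no H
  1 × Cl: no H
  1 × N: 2 H
  Total hydrogens = 18.
Molecular formula: C9H18ClNO2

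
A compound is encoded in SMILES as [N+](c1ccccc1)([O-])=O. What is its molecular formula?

Heavy atoms from the SMILES: 6 C, 1 N, 2 O.
Implicit hydrogens by atom environment:
  5 × C (aromatic): 1 H each → 5
  1 × C (aromatic): no H
  1 × N (charge +1): no H
  1 × O: no H
  1 × O (charge -1): no H
  Total hydrogens = 5.
Molecular formula: C6H5NO2

C6H5NO2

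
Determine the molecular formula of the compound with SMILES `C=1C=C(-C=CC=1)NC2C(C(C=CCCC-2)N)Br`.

Heavy atoms from the SMILES: 1 Br, 14 C, 2 N.
Implicit hydrogens by atom environment:
  5 × C: 1 H each → 5
  5 × C (aromatic): 1 H each → 5
  3 × C: 2 H each → 6
  1 × Br: no H
  1 × C (aromatic): no H
  1 × N: 2 H
  1 × N: 1 H
  Total hydrogens = 19.
Molecular formula: C14H19BrN2

C14H19BrN2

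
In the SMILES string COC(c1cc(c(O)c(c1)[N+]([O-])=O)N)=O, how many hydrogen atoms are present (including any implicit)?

8

Hydrogens are implicit in SMILES; fill each atom to its normal valence:
  4 × C (aromatic): no H
  3 × O: no H
  2 × C (aromatic): 1 H each → 2
  1 × C: 3 H
  1 × C: no H
  1 × N: 2 H
  1 × N (charge +1): no H
  1 × O: 1 H
  1 × O (charge -1): no H
  Total hydrogens = 8.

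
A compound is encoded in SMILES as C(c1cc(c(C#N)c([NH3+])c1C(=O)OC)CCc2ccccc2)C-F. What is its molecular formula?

Heavy atoms from the SMILES: 19 C, 1 F, 2 N, 2 O.
Implicit hydrogens by atom environment:
  6 × C (aromatic): 1 H each → 6
  6 × C (aromatic): no H
  4 × C: 2 H each → 8
  2 × C: no H
  2 × O: no H
  1 × C: 3 H
  1 × F: no H
  1 × N (charge +1): 3 H
  1 × N: no H
  Total hydrogens = 20.
Net charge +1.
Molecular formula: C19H20FN2O2+

C19H20FN2O2+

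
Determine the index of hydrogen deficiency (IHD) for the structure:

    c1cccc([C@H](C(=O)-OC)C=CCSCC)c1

Molecular formula from the SMILES: C14H18O2S.
DoU = (2C + 2 + N − H − X)/2 = (2·14 + 2 + 0 − 18 − 0)/2 = 12/2 = 6.
(Structurally: 1 ring(s) + 5 π bond(s) = 6.)

6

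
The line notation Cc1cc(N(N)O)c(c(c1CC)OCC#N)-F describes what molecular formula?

Heavy atoms from the SMILES: 11 C, 1 F, 3 N, 2 O.
Implicit hydrogens by atom environment:
  5 × C (aromatic): no H
  2 × C: 3 H each → 6
  2 × C: 2 H each → 4
  2 × N: no H
  1 × C (aromatic): 1 H
  1 × C: no H
  1 × F: no H
  1 × N: 2 H
  1 × O: 1 H
  1 × O: no H
  Total hydrogens = 14.
Molecular formula: C11H14FN3O2

C11H14FN3O2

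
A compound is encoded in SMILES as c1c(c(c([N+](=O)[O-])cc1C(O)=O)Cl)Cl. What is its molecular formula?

C7H3Cl2NO4

Heavy atoms from the SMILES: 7 C, 2 Cl, 1 N, 4 O.
Implicit hydrogens by atom environment:
  4 × C (aromatic): no H
  2 × C (aromatic): 1 H each → 2
  2 × Cl: no H
  2 × O: no H
  1 × C: no H
  1 × N (charge +1): no H
  1 × O: 1 H
  1 × O (charge -1): no H
  Total hydrogens = 3.
Molecular formula: C7H3Cl2NO4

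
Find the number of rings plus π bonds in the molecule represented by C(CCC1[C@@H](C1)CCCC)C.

1

Molecular formula from the SMILES: C11H22.
DoU = (2C + 2 + N − H − X)/2 = (2·11 + 2 + 0 − 22 − 0)/2 = 2/2 = 1.
(Structurally: 1 ring(s) + 0 π bond(s) = 1.)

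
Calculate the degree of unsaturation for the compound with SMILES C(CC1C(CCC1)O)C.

1

Molecular formula from the SMILES: C8H16O.
DoU = (2C + 2 + N − H − X)/2 = (2·8 + 2 + 0 − 16 − 0)/2 = 2/2 = 1.
(Structurally: 1 ring(s) + 0 π bond(s) = 1.)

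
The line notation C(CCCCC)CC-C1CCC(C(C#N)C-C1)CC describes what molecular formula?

C18H33N

Heavy atoms from the SMILES: 18 C, 1 N.
Implicit hydrogens by atom environment:
  12 × C: 2 H each → 24
  3 × C: 1 H each → 3
  2 × C: 3 H each → 6
  1 × C: no H
  1 × N: no H
  Total hydrogens = 33.
Molecular formula: C18H33N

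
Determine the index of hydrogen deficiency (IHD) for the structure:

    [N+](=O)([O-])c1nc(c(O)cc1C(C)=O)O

6

Molecular formula from the SMILES: C7H6N2O5.
DoU = (2C + 2 + N − H − X)/2 = (2·7 + 2 + 2 − 6 − 0)/2 = 12/2 = 6.
(Structurally: 1 ring(s) + 5 π bond(s) = 6.)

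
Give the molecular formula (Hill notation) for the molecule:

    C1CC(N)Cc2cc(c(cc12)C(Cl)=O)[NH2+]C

Heavy atoms from the SMILES: 12 C, 1 Cl, 2 N, 1 O.
Implicit hydrogens by atom environment:
  4 × C (aromatic): no H
  3 × C: 2 H each → 6
  2 × C (aromatic): 1 H each → 2
  1 × C: 3 H
  1 × C: 1 H
  1 × C: no H
  1 × Cl: no H
  1 × N: 2 H
  1 × N (charge +1): 2 H
  1 × O: no H
  Total hydrogens = 16.
Net charge +1.
Molecular formula: C12H16ClN2O+

C12H16ClN2O+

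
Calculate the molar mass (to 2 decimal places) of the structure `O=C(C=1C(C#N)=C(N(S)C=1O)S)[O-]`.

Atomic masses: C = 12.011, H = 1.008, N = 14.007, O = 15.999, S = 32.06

215.22

Molecular formula: C6H3N2O3S2-.
M = 6×12.011 + 3×1.008 + 2×14.007 + 3×15.999 + 2×32.06 = 215.22 g/mol.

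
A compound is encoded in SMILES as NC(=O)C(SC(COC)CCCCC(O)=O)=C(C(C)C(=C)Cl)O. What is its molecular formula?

C15H24ClNO5S

Heavy atoms from the SMILES: 15 C, 1 Cl, 1 N, 5 O, 1 S.
Implicit hydrogens by atom environment:
  6 × C: 2 H each → 12
  5 × C: no H
  3 × O: no H
  2 × C: 3 H each → 6
  2 × C: 1 H each → 2
  2 × O: 1 H each → 2
  1 × Cl: no H
  1 × N: 2 H
  1 × S: no H
  Total hydrogens = 24.
Molecular formula: C15H24ClNO5S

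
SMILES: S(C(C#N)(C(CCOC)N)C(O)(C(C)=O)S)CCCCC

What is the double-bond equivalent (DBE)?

3

Molecular formula from the SMILES: C14H26N2O3S2.
DoU = (2C + 2 + N − H − X)/2 = (2·14 + 2 + 2 − 26 − 0)/2 = 6/2 = 3.
(Structurally: 0 ring(s) + 3 π bond(s) = 3.)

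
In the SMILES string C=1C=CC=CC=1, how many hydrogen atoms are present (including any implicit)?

Hydrogens are implicit in SMILES; fill each atom to its normal valence:
  6 × C (aromatic): 1 H each → 6
  Total hydrogens = 6.

6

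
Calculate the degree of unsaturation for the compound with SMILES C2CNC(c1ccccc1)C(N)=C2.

Molecular formula from the SMILES: C11H14N2.
DoU = (2C + 2 + N − H − X)/2 = (2·11 + 2 + 2 − 14 − 0)/2 = 12/2 = 6.
(Structurally: 2 ring(s) + 4 π bond(s) = 6.)

6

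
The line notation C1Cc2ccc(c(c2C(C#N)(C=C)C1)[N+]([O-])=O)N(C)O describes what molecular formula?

C14H15N3O3

Heavy atoms from the SMILES: 14 C, 3 N, 3 O.
Implicit hydrogens by atom environment:
  4 × C: 2 H each → 8
  4 × C (aromatic): no H
  2 × C (aromatic): 1 H each → 2
  2 × C: no H
  2 × N: no H
  1 × C: 3 H
  1 × C: 1 H
  1 × N (charge +1): no H
  1 × O: 1 H
  1 × O: no H
  1 × O (charge -1): no H
  Total hydrogens = 15.
Molecular formula: C14H15N3O3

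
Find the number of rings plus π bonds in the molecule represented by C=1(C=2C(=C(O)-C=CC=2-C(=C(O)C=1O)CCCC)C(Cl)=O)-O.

Molecular formula from the SMILES: C15H15ClO5.
DoU = (2C + 2 + N − H − X)/2 = (2·15 + 2 + 0 − 15 − 1)/2 = 16/2 = 8.
(Structurally: 2 ring(s) + 6 π bond(s) = 8.)

8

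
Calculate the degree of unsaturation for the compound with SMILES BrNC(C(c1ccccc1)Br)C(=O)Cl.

Molecular formula from the SMILES: C9H8Br2ClNO.
DoU = (2C + 2 + N − H − X)/2 = (2·9 + 2 + 1 − 8 − 3)/2 = 10/2 = 5.
(Structurally: 1 ring(s) + 4 π bond(s) = 5.)

5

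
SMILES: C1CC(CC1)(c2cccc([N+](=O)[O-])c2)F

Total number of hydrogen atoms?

12

Hydrogens are implicit in SMILES; fill each atom to its normal valence:
  4 × C: 2 H each → 8
  4 × C (aromatic): 1 H each → 4
  2 × C (aromatic): no H
  1 × C: no H
  1 × F: no H
  1 × N (charge +1): no H
  1 × O: no H
  1 × O (charge -1): no H
  Total hydrogens = 12.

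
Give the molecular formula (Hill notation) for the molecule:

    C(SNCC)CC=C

C6H13NS

Heavy atoms from the SMILES: 6 C, 1 N, 1 S.
Implicit hydrogens by atom environment:
  4 × C: 2 H each → 8
  1 × C: 3 H
  1 × C: 1 H
  1 × N: 1 H
  1 × S: no H
  Total hydrogens = 13.
Molecular formula: C6H13NS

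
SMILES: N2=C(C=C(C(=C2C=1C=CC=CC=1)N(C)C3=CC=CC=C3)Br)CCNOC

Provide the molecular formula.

Heavy atoms from the SMILES: 1 Br, 21 C, 3 N, 1 O.
Implicit hydrogens by atom environment:
  11 × C (aromatic): 1 H each → 11
  6 × C (aromatic): no H
  2 × C: 3 H each → 6
  2 × C: 2 H each → 4
  1 × Br: no H
  1 × N: 1 H
  1 × N (aromatic): no H
  1 × N: no H
  1 × O: no H
  Total hydrogens = 22.
Molecular formula: C21H22BrN3O

C21H22BrN3O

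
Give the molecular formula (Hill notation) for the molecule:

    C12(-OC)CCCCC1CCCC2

C11H20O

Heavy atoms from the SMILES: 11 C, 1 O.
Implicit hydrogens by atom environment:
  8 × C: 2 H each → 16
  1 × C: 3 H
  1 × C: 1 H
  1 × C: no H
  1 × O: no H
  Total hydrogens = 20.
Molecular formula: C11H20O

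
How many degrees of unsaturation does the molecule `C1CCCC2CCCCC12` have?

2

Molecular formula from the SMILES: C10H18.
DoU = (2C + 2 + N − H − X)/2 = (2·10 + 2 + 0 − 18 − 0)/2 = 4/2 = 2.
(Structurally: 2 ring(s) + 0 π bond(s) = 2.)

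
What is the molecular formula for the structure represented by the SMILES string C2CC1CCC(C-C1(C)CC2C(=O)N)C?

Heavy atoms from the SMILES: 13 C, 1 N, 1 O.
Implicit hydrogens by atom environment:
  6 × C: 2 H each → 12
  3 × C: 1 H each → 3
  2 × C: 3 H each → 6
  2 × C: no H
  1 × N: 2 H
  1 × O: no H
  Total hydrogens = 23.
Molecular formula: C13H23NO

C13H23NO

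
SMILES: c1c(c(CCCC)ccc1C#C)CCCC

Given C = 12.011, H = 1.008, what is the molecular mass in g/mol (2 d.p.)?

214.35

Molecular formula: C16H22.
M = 16×12.011 + 22×1.008 = 214.35 g/mol.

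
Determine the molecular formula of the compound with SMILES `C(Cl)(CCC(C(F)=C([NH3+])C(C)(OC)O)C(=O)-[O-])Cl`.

C10H16Cl2FNO4

Heavy atoms from the SMILES: 10 C, 2 Cl, 1 F, 1 N, 4 O.
Implicit hydrogens by atom environment:
  4 × C: no H
  2 × C: 3 H each → 6
  2 × C: 2 H each → 4
  2 × C: 1 H each → 2
  2 × Cl: no H
  2 × O: no H
  1 × F: no H
  1 × N (charge +1): 3 H
  1 × O: 1 H
  1 × O (charge -1): no H
  Total hydrogens = 16.
Molecular formula: C10H16Cl2FNO4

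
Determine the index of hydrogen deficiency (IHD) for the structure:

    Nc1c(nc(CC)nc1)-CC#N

6

Molecular formula from the SMILES: C8H10N4.
DoU = (2C + 2 + N − H − X)/2 = (2·8 + 2 + 4 − 10 − 0)/2 = 12/2 = 6.
(Structurally: 1 ring(s) + 5 π bond(s) = 6.)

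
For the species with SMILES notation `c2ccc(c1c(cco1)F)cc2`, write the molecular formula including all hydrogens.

C10H7FO

Heavy atoms from the SMILES: 10 C, 1 F, 1 O.
Implicit hydrogens by atom environment:
  7 × C (aromatic): 1 H each → 7
  3 × C (aromatic): no H
  1 × F: no H
  1 × O (aromatic): no H
  Total hydrogens = 7.
Molecular formula: C10H7FO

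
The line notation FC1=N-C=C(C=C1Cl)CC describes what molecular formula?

Heavy atoms from the SMILES: 7 C, 1 Cl, 1 F, 1 N.
Implicit hydrogens by atom environment:
  3 × C (aromatic): no H
  2 × C (aromatic): 1 H each → 2
  1 × C: 3 H
  1 × C: 2 H
  1 × Cl: no H
  1 × F: no H
  1 × N (aromatic): no H
  Total hydrogens = 7.
Molecular formula: C7H7ClFN

C7H7ClFN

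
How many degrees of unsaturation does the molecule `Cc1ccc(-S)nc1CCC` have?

Molecular formula from the SMILES: C9H13NS.
DoU = (2C + 2 + N − H − X)/2 = (2·9 + 2 + 1 − 13 − 0)/2 = 8/2 = 4.
(Structurally: 1 ring(s) + 3 π bond(s) = 4.)

4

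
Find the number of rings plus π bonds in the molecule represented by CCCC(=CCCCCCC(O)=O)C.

Molecular formula from the SMILES: C12H22O2.
DoU = (2C + 2 + N − H − X)/2 = (2·12 + 2 + 0 − 22 − 0)/2 = 4/2 = 2.
(Structurally: 0 ring(s) + 2 π bond(s) = 2.)

2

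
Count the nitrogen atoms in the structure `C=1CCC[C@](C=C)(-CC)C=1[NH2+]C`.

The symbol for nitrogen appears 1 time in the SMILES.

1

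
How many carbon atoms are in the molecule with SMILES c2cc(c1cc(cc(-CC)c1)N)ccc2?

The symbol for carbon appears 14 times in the SMILES. Lowercase c denotes aromatic carbon and counts toward C.

14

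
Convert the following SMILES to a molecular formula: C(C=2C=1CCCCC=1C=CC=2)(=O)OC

C12H14O2

Heavy atoms from the SMILES: 12 C, 2 O.
Implicit hydrogens by atom environment:
  4 × C: 2 H each → 8
  3 × C (aromatic): 1 H each → 3
  3 × C (aromatic): no H
  2 × O: no H
  1 × C: 3 H
  1 × C: no H
  Total hydrogens = 14.
Molecular formula: C12H14O2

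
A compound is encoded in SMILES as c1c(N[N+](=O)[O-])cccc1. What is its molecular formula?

C6H6N2O2

Heavy atoms from the SMILES: 6 C, 2 N, 2 O.
Implicit hydrogens by atom environment:
  5 × C (aromatic): 1 H each → 5
  1 × C (aromatic): no H
  1 × N: 1 H
  1 × N (charge +1): no H
  1 × O: no H
  1 × O (charge -1): no H
  Total hydrogens = 6.
Molecular formula: C6H6N2O2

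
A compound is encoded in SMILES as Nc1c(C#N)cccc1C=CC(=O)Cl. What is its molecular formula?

C10H7ClN2O

Heavy atoms from the SMILES: 10 C, 1 Cl, 2 N, 1 O.
Implicit hydrogens by atom environment:
  3 × C (aromatic): 1 H each → 3
  3 × C (aromatic): no H
  2 × C: 1 H each → 2
  2 × C: no H
  1 × Cl: no H
  1 × N: 2 H
  1 × N: no H
  1 × O: no H
  Total hydrogens = 7.
Molecular formula: C10H7ClN2O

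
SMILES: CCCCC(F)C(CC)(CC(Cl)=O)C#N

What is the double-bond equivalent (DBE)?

3

Molecular formula from the SMILES: C11H17ClFNO.
DoU = (2C + 2 + N − H − X)/2 = (2·11 + 2 + 1 − 17 − 2)/2 = 6/2 = 3.
(Structurally: 0 ring(s) + 3 π bond(s) = 3.)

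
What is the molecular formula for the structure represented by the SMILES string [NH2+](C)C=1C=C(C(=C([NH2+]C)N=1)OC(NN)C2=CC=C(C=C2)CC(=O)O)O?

Heavy atoms from the SMILES: 16 C, 5 N, 4 O.
Implicit hydrogens by atom environment:
  6 × C (aromatic): no H
  5 × C (aromatic): 1 H each → 5
  2 × C: 3 H each → 6
  2 × N (charge +1): 2 H each → 4
  2 × O: 1 H each → 2
  2 × O: no H
  1 × C: 2 H
  1 × C: 1 H
  1 × C: no H
  1 × N: 2 H
  1 × N: 1 H
  1 × N (aromatic): no H
  Total hydrogens = 23.
Net charge +2.
Molecular formula: [C16H23N5O4]2+

[C16H23N5O4]2+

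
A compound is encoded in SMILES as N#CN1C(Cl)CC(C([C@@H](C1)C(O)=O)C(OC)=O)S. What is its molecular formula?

C10H13ClN2O4S

Heavy atoms from the SMILES: 10 C, 1 Cl, 2 N, 4 O, 1 S.
Implicit hydrogens by atom environment:
  4 × C: 1 H each → 4
  3 × C: no H
  3 × O: no H
  2 × C: 2 H each → 4
  2 × N: no H
  1 × C: 3 H
  1 × Cl: no H
  1 × O: 1 H
  1 × S: 1 H
  Total hydrogens = 13.
Molecular formula: C10H13ClN2O4S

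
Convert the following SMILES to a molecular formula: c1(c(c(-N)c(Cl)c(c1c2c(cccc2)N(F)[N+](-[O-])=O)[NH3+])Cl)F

Heavy atoms from the SMILES: 12 C, 2 Cl, 2 F, 4 N, 2 O.
Implicit hydrogens by atom environment:
  8 × C (aromatic): no H
  4 × C (aromatic): 1 H each → 4
  2 × Cl: no H
  2 × F: no H
  1 × N (charge +1): 3 H
  1 × N: 2 H
  1 × N: no H
  1 × N (charge +1): no H
  1 × O: no H
  1 × O (charge -1): no H
  Total hydrogens = 9.
Net charge +1.
Molecular formula: C12H9Cl2F2N4O2+

C12H9Cl2F2N4O2+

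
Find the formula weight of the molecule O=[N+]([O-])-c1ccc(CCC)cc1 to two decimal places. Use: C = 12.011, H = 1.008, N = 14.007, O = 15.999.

Molecular formula: C9H11NO2.
M = 9×12.011 + 11×1.008 + 1×14.007 + 2×15.999 = 165.19 g/mol.

165.19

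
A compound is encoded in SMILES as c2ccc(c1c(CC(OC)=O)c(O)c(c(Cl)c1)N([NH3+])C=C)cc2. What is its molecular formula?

Heavy atoms from the SMILES: 17 C, 1 Cl, 2 N, 3 O.
Implicit hydrogens by atom environment:
  6 × C (aromatic): 1 H each → 6
  6 × C (aromatic): no H
  2 × C: 2 H each → 4
  2 × O: no H
  1 × C: 3 H
  1 × C: 1 H
  1 × C: no H
  1 × Cl: no H
  1 × N (charge +1): 3 H
  1 × N: no H
  1 × O: 1 H
  Total hydrogens = 18.
Net charge +1.
Molecular formula: C17H18ClN2O3+

C17H18ClN2O3+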